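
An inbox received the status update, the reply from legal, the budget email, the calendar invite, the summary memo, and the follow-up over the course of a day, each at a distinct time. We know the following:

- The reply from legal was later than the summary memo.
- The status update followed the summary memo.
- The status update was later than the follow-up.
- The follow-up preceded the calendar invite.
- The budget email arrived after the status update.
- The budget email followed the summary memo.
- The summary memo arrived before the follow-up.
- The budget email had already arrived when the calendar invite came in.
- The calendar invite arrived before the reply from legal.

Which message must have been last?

the reply from legal

Every other message has a chain of constraints placing it before the reply from legal, so the reply from legal is last.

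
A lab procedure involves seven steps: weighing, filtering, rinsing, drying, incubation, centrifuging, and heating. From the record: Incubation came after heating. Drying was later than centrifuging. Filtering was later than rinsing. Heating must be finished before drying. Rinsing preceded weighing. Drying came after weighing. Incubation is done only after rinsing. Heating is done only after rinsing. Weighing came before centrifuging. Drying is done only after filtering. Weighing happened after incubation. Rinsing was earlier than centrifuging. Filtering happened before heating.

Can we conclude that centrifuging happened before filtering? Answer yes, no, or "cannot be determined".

no

Tracing the constraints gives filtering → heating → incubation → weighing → centrifuging, so filtering must come before centrifuging.
That means centrifuging cannot be before filtering.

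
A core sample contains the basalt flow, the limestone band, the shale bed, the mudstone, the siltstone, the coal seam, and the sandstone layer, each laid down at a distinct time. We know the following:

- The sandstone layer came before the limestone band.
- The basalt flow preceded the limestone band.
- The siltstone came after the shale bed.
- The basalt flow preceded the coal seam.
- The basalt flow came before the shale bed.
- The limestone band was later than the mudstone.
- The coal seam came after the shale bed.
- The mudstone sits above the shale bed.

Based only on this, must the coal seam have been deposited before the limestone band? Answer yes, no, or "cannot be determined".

cannot be determined

No chain of stated constraints runs from the coal seam to the limestone band, and none runs from the limestone band to the coal seam either.
So the relative order of the coal seam and the limestone band is not fixed by the given facts.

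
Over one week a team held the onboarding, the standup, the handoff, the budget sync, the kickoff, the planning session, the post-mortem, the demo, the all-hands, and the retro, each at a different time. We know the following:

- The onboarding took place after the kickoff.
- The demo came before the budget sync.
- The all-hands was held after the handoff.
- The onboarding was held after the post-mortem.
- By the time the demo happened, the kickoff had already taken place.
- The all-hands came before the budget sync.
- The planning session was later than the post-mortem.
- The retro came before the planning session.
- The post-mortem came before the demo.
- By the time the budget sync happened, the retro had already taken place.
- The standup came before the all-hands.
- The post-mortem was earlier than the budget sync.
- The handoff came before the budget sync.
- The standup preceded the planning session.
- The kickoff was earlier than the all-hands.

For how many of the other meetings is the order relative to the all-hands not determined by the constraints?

Forced before the all-hands: the handoff, the kickoff, and the standup; forced after the all-hands: the budget sync.
That leaves the demo, the onboarding, the planning session, the post-mortem, and the retro with no forced order relative to the all-hands — 5.

5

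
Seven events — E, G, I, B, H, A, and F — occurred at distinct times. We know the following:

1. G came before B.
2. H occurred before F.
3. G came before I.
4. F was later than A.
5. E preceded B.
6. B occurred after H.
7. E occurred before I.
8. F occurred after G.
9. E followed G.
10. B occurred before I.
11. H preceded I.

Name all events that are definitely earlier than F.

A, G, H

Directly stated before F: A, G, and H.
No chain forces B (or any of the others) ahead of F.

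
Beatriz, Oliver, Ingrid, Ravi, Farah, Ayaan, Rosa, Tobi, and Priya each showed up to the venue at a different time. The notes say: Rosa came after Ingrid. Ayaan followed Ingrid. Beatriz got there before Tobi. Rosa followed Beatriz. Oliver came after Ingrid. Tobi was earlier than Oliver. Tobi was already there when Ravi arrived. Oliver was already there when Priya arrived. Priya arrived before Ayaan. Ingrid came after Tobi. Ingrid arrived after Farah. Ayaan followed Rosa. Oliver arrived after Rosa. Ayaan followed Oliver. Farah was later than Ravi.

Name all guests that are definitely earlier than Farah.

Directly stated before Farah: Ravi.
Beatriz reaches Farah via Beatriz → Tobi → Ravi → Farah.
Tobi reaches Farah via Tobi → Ravi → Farah.

Beatriz, Ravi, Tobi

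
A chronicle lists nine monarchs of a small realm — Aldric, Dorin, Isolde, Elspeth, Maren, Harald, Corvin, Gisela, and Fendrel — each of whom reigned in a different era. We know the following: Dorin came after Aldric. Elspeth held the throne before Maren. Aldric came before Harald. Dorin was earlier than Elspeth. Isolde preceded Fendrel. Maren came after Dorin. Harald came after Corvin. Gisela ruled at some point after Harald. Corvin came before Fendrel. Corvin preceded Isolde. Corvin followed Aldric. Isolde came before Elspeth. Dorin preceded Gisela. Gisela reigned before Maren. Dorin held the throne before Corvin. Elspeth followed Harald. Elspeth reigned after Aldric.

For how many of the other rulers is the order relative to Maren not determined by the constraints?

Forced before Maren: Aldric, Corvin, Dorin, Elspeth, Gisela, Harald, and Isolde.
That leaves Fendrel with no forced order relative to Maren — 1.

1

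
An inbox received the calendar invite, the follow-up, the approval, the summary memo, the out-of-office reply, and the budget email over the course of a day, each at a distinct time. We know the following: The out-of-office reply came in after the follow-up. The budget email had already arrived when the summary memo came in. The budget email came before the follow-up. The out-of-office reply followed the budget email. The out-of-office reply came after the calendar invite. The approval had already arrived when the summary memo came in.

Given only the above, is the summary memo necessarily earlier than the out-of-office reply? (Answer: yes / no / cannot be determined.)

cannot be determined

No chain of stated constraints runs from the summary memo to the out-of-office reply, and none runs from the out-of-office reply to the summary memo either.
So the relative order of the summary memo and the out-of-office reply is not fixed by the given facts.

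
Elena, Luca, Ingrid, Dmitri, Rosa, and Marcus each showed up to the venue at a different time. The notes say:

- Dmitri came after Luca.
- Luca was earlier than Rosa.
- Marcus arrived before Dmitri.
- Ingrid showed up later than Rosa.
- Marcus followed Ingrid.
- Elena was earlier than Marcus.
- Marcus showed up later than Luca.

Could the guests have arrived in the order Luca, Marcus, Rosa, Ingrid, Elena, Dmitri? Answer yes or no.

no

The constraints require Ingrid before Marcus, but in the proposed sequence Marcus appears ahead of Ingrid. That one violation is enough.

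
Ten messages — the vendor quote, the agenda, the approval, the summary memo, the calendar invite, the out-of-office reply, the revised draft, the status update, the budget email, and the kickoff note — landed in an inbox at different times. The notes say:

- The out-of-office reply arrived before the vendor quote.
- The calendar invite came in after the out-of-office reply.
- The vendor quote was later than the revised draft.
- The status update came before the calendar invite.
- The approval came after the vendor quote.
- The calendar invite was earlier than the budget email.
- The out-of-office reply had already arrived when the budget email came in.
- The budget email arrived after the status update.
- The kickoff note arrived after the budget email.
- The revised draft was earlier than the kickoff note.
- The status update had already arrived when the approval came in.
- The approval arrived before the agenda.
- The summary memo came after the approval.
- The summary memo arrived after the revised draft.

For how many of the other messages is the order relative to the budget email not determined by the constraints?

Forced before the budget email: the calendar invite, the out-of-office reply, and the status update; forced after the budget email: the kickoff note.
That leaves the agenda, the approval, the revised draft, the summary memo, and the vendor quote with no forced order relative to the budget email — 5.

5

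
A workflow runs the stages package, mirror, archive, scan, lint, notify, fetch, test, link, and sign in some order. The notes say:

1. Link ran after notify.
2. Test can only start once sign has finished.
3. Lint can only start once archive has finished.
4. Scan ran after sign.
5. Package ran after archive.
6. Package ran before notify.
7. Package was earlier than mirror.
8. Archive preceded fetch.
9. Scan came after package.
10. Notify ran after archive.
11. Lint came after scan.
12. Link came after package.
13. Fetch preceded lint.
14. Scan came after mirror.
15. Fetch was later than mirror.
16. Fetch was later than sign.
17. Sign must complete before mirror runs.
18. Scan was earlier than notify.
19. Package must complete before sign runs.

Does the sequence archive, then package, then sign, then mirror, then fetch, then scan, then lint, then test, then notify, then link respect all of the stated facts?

yes

Check each stated constraint against the proposed order — e.g. archive is ahead of notify; package is ahead of link. Every pair is in the required order; nothing is violated.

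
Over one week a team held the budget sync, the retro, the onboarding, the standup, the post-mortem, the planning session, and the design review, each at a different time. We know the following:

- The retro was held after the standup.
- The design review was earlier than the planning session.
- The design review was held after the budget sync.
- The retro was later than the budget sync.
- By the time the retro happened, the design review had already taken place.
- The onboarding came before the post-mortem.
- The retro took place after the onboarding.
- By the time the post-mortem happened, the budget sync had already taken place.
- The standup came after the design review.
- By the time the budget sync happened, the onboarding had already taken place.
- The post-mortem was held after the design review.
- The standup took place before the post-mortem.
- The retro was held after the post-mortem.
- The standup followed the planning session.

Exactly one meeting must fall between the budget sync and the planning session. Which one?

Tracing the constraints gives the budget sync → the design review → the planning session, so the design review sits after the budget sync and before the planning session.
No other meeting is forced both after the budget sync and before the planning session.

the design review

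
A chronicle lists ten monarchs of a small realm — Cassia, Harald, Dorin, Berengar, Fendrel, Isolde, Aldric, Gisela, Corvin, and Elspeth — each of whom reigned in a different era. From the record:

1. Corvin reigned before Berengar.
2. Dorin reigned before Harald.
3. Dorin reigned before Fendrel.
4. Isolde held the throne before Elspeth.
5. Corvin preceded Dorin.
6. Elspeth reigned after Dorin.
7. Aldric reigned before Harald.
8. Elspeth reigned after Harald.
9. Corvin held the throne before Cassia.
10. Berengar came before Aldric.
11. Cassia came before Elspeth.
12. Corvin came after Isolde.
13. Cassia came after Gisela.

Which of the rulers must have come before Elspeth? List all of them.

Directly stated before Elspeth: Cassia, Dorin, Harald, and Isolde.
Aldric reaches Elspeth via Aldric → Harald → Elspeth.
Berengar reaches Elspeth via Berengar → Aldric → Harald → Elspeth.
Corvin reaches Elspeth via Corvin → Cassia → Elspeth.
Likewise Gisela reaches Elspeth by chaining the stated constraints.
No chain forces Fendrel ahead of Elspeth.

Aldric, Berengar, Cassia, Corvin, Dorin, Gisela, Harald, Isolde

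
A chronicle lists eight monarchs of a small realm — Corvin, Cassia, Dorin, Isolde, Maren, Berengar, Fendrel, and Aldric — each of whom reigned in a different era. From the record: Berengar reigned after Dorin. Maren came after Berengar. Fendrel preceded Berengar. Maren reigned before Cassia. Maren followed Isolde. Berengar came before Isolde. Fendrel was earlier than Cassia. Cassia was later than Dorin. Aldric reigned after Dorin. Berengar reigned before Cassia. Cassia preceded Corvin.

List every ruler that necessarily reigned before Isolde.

Directly stated before Isolde: Berengar.
Dorin reaches Isolde via Dorin → Berengar → Isolde.
Fendrel reaches Isolde via Fendrel → Berengar → Isolde.

Berengar, Dorin, Fendrel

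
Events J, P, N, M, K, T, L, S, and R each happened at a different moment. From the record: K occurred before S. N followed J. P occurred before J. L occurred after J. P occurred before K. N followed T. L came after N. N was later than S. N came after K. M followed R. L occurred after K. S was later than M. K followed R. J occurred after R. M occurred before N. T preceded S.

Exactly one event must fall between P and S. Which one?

Tracing the constraints gives P → K → S, so K sits after P and before S.
No other event is forced both after P and before S.

K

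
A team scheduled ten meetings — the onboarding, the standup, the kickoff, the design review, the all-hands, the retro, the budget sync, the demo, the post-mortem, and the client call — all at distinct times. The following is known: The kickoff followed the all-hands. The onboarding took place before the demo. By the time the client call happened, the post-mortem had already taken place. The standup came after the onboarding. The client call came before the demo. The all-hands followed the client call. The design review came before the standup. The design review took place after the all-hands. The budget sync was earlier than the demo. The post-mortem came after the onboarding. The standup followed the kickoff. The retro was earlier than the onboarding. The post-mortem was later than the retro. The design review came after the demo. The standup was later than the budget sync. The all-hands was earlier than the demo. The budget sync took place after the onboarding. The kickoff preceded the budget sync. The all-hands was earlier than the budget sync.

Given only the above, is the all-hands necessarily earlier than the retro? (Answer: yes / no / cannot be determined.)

no

Tracing the constraints gives the retro → the post-mortem → the client call → the all-hands, so the retro must come before the all-hands.
That means the all-hands cannot be before the retro.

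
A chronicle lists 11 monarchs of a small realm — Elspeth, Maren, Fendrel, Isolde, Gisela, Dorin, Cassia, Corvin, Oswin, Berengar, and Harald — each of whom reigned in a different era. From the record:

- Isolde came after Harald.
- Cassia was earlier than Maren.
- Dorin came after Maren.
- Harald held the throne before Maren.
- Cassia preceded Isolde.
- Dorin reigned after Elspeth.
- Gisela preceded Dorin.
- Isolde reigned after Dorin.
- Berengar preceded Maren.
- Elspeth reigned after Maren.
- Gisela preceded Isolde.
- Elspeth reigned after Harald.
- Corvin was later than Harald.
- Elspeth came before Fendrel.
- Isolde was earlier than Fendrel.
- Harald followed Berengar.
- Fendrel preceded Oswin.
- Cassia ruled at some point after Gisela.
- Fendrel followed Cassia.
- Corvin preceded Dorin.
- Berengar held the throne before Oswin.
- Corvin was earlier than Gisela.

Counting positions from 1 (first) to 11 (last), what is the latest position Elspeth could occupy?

7

Elspeth must come before Dorin, Fendrel, Isolde, and Oswin — 4 rulers forced after them.
Everything else can be placed before Elspeth in some valid order, so Elspeth can sit as late as position 11 − 4 = 7.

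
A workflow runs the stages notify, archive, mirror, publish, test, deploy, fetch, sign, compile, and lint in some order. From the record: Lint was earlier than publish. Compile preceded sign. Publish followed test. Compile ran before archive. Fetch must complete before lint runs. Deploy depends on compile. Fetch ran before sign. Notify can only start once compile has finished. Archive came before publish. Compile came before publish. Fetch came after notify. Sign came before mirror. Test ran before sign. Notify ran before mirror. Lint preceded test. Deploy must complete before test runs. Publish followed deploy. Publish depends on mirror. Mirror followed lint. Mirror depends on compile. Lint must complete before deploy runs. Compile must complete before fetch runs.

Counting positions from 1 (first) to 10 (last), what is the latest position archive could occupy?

Archive must come before publish — 1 stage forced after it.
Everything else can be placed before archive in some valid order, so archive can sit as late as position 10 − 1 = 9.

9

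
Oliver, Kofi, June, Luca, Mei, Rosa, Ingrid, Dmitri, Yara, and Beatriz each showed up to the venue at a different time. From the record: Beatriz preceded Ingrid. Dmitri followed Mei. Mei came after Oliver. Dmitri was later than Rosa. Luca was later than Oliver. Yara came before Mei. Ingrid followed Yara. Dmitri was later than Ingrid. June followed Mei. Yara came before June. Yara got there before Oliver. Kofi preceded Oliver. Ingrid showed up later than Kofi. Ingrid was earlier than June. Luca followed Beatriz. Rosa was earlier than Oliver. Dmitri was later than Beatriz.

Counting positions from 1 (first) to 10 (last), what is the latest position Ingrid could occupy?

Ingrid must come before Dmitri and June — 2 guests forced after them.
Everything else can be placed before Ingrid in some valid order, so Ingrid can sit as late as position 10 − 2 = 8.

8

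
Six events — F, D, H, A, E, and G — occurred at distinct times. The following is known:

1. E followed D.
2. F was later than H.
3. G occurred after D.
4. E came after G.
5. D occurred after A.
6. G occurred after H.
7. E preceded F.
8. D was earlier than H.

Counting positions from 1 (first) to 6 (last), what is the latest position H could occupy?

H must come before E, F, and G — 3 events forced after it.
Everything else can be placed before H in some valid order, so H can sit as late as position 6 − 3 = 3.

3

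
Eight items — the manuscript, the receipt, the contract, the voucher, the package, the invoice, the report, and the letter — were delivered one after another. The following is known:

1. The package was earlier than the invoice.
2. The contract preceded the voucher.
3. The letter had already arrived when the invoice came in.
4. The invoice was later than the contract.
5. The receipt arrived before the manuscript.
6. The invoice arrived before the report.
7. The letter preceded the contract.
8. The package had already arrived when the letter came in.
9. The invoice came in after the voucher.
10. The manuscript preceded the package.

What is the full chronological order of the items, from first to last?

the receipt, the manuscript, the package, the letter, the contract, the voucher, the invoice, the report

The constraints fix every adjacent pair, so only one ordering works:
the receipt → the manuscript → the package → the letter → the contract → the voucher → the invoice → the report.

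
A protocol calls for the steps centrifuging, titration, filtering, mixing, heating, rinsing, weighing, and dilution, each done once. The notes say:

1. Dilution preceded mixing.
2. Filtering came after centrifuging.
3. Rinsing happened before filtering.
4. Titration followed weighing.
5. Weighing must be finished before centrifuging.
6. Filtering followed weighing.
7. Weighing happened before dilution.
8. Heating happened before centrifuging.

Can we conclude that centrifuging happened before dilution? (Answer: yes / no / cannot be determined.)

No chain of stated constraints runs from centrifuging to dilution, and none runs from dilution to centrifuging either.
So the relative order of centrifuging and dilution is not fixed by the given facts.

cannot be determined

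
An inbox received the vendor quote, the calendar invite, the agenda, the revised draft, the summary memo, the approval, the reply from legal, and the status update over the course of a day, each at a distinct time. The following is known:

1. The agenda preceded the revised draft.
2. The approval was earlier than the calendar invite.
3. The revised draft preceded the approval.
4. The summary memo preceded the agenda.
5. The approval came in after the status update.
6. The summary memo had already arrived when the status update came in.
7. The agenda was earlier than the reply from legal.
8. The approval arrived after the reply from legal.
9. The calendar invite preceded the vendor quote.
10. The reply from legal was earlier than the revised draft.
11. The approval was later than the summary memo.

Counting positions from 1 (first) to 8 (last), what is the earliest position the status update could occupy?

2

The summary memo must come before the status update — 1 forced predecessor.
Nothing else is forced ahead of the status update, so its earliest slot is position 1 + 1 = 2.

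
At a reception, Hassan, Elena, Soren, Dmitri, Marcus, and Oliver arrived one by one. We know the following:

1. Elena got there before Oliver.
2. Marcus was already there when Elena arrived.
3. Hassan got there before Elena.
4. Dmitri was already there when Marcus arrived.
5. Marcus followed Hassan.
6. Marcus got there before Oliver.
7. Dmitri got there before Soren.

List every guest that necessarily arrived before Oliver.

Dmitri, Elena, Hassan, Marcus

Directly stated before Oliver: Elena and Marcus.
Dmitri reaches Oliver via Dmitri → Marcus → Oliver.
Hassan reaches Oliver via Hassan → Elena → Oliver.
No chain forces Soren ahead of Oliver.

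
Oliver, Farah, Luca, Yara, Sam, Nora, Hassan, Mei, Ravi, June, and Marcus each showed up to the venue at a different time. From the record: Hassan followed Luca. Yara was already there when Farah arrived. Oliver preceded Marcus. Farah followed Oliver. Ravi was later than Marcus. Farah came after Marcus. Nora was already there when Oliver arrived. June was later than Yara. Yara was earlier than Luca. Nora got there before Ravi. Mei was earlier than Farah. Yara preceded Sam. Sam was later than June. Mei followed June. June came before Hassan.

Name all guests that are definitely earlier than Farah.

Directly stated before Farah: Marcus, Mei, Oliver, and Yara.
June reaches Farah via June → Mei → Farah.
Nora reaches Farah via Nora → Oliver → Farah.

June, Marcus, Mei, Nora, Oliver, Yara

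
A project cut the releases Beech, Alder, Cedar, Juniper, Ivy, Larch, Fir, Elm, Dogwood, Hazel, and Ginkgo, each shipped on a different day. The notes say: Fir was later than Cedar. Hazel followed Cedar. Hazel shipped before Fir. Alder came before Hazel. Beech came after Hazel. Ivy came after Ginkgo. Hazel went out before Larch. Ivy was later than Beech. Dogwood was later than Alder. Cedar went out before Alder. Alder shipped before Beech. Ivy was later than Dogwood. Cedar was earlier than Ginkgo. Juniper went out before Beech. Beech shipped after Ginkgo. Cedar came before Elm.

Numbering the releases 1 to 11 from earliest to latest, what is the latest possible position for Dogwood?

10

Dogwood must come before Ivy — 1 release forced after it.
Everything else can be placed before Dogwood in some valid order, so Dogwood can sit as late as position 11 − 1 = 10.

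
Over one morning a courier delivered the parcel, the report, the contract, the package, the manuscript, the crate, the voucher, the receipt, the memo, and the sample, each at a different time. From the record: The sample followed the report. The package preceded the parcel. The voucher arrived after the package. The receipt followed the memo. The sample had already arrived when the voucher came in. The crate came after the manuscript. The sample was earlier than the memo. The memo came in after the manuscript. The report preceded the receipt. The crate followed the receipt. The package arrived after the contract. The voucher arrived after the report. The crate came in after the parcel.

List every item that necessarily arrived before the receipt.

Directly stated before the receipt: the memo and the report.
The manuscript reaches the receipt via the manuscript → the memo → the receipt.
The sample reaches the receipt via the sample → the memo → the receipt.
No chain forces the crate (or any of the others) ahead of the receipt.

the manuscript, the memo, the report, the sample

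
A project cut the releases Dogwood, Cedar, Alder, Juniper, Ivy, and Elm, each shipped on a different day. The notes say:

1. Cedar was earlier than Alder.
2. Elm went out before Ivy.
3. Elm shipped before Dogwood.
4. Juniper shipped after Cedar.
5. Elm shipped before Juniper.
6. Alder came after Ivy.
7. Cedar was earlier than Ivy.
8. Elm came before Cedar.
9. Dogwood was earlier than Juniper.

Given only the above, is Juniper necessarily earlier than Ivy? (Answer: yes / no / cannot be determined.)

cannot be determined

No chain of stated constraints runs from Juniper to Ivy, and none runs from Ivy to Juniper either.
So the relative order of Juniper and Ivy is not fixed by the given facts.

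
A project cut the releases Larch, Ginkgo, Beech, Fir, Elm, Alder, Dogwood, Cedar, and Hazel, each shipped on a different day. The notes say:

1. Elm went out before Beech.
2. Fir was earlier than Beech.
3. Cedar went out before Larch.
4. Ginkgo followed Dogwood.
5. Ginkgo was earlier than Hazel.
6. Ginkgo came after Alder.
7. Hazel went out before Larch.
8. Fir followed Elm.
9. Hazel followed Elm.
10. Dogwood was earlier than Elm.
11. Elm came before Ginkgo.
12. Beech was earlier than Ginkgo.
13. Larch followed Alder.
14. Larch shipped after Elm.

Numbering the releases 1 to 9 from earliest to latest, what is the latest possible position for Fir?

Fir must come before Beech, Ginkgo, Hazel, and Larch — 4 releases forced after it.
Everything else can be placed before Fir in some valid order, so Fir can sit as late as position 9 − 4 = 5.

5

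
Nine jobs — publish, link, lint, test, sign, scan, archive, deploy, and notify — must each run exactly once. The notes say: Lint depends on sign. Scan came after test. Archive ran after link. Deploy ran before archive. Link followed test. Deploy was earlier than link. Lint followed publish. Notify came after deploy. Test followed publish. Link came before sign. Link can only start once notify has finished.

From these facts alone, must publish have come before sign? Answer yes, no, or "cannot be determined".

yes

Chain the constraints: publish → test → link → sign. Each link is directly stated, so publish comes before sign.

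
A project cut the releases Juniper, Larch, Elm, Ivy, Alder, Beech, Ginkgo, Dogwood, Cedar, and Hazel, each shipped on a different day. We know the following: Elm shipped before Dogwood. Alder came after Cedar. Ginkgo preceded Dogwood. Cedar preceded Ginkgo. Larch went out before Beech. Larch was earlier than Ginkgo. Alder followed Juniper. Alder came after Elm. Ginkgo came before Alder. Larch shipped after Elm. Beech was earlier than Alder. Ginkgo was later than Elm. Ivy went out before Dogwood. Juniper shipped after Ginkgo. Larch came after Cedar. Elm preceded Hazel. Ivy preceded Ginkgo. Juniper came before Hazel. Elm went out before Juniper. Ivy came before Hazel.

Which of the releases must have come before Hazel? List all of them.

Cedar, Elm, Ginkgo, Ivy, Juniper, Larch

Directly stated before Hazel: Elm, Ivy, and Juniper.
Cedar reaches Hazel via Cedar → Ginkgo → Juniper → Hazel.
Ginkgo reaches Hazel via Ginkgo → Juniper → Hazel.
Larch reaches Hazel via Larch → Ginkgo → Juniper → Hazel.
No chain forces Beech (or any of the others) ahead of Hazel.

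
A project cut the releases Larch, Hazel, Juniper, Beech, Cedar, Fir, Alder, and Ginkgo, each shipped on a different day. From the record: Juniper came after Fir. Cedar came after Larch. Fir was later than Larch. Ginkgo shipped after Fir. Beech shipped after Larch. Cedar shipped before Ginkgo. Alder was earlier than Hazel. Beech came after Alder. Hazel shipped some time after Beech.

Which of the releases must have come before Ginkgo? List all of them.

Directly stated before Ginkgo: Cedar and Fir.
Larch reaches Ginkgo via Larch → Cedar → Ginkgo.

Cedar, Fir, Larch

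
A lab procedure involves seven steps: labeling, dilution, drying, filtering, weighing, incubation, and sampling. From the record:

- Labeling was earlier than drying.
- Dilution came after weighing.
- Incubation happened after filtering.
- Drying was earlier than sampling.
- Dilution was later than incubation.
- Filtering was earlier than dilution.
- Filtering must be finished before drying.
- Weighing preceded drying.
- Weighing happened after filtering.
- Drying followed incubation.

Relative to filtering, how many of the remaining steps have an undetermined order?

1

Forced after filtering: dilution, drying, incubation, sampling, and weighing.
That leaves labeling with no forced order relative to filtering — 1.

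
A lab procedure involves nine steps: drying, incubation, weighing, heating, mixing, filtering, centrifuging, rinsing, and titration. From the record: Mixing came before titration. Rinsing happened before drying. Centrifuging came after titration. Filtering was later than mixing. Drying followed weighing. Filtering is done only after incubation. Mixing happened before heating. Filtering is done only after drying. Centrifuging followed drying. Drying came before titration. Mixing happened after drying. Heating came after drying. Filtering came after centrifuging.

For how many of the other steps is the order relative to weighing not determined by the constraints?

2

Forced after weighing: centrifuging, drying, filtering, heating, mixing, and titration.
That leaves incubation and rinsing with no forced order relative to weighing — 2.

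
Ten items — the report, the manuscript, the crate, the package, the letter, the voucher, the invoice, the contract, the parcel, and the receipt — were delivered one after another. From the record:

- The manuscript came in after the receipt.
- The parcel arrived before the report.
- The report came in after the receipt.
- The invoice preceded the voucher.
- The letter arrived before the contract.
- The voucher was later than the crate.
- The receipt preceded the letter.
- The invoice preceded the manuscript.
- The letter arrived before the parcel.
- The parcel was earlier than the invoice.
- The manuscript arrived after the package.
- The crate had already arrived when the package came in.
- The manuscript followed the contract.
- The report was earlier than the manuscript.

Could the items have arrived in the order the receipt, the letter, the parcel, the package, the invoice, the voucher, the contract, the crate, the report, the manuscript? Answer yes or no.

The constraints require the crate before the voucher, but in the proposed sequence the voucher appears ahead of the crate. That one violation is enough.

no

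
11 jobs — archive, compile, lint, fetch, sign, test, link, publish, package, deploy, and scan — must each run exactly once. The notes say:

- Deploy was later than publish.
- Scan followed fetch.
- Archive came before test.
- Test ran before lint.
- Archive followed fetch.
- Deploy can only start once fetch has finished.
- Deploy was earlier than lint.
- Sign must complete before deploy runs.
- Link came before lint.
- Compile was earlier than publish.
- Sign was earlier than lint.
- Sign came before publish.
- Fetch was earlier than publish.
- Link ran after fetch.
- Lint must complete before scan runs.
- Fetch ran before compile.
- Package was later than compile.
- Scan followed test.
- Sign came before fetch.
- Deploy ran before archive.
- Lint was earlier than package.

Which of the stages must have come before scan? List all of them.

archive, compile, deploy, fetch, link, lint, publish, sign, test

Directly stated before scan: fetch, lint, and test.
Archive reaches scan via archive → test → scan.
Compile reaches scan via compile → publish → deploy → lint → scan.
Deploy reaches scan via deploy → lint → scan.
Likewise link, publish, and sign each reach scan by chaining the stated constraints.
No chain forces package ahead of scan.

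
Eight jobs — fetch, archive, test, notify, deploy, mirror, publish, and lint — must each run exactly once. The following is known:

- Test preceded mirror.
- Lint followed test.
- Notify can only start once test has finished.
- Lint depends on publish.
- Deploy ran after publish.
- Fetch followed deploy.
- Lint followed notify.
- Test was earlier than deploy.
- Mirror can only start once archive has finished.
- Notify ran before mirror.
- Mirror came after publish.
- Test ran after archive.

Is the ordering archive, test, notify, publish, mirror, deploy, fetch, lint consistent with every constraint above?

yes

Check each stated constraint against the proposed order — e.g. notify is ahead of lint; test is ahead of lint. Every pair is in the required order; nothing is violated.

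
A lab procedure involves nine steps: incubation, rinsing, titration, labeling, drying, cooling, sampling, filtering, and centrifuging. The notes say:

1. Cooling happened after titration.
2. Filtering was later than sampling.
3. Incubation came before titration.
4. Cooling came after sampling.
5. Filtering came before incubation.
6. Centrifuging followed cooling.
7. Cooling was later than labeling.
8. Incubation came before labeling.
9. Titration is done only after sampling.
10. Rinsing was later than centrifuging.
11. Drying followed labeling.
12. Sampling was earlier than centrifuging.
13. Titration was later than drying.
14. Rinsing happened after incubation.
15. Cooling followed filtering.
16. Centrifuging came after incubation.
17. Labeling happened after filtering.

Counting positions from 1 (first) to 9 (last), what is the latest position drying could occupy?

5

Drying must come before centrifuging, cooling, rinsing, and titration — 4 steps forced after it.
Everything else can be placed before drying in some valid order, so drying can sit as late as position 9 − 4 = 5.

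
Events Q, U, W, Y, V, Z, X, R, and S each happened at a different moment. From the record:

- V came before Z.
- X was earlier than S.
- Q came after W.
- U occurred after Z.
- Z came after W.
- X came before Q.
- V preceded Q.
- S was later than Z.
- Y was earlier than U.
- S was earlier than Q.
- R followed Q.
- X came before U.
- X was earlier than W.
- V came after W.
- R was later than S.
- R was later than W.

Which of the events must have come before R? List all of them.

Q, S, V, W, X, Z

Directly stated before R: Q, S, and W.
V reaches R via V → Q → R.
X reaches R via X → W → R.
Z reaches R via Z → S → R.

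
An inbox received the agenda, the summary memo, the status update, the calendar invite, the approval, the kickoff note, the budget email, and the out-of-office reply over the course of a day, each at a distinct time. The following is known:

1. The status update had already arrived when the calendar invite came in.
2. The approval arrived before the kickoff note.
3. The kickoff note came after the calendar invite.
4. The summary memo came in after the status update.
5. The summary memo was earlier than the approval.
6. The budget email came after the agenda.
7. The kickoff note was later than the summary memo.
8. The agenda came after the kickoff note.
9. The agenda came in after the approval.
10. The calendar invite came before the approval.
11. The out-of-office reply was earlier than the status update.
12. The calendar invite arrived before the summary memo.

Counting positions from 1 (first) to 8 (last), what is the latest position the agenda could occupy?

7

The agenda must come before the budget email — 1 message forced after it.
Everything else can be placed before the agenda in some valid order, so the agenda can sit as late as position 8 − 1 = 7.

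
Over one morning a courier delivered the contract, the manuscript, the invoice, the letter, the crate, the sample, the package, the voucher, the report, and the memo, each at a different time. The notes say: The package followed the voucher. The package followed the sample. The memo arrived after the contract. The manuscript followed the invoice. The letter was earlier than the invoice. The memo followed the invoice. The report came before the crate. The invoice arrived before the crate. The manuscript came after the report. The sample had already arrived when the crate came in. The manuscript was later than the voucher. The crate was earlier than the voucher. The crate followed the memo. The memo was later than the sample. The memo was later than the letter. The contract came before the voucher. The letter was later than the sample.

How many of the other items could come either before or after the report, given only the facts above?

5

Forced after the report: the crate, the manuscript, the package, and the voucher.
That leaves the contract, the invoice, the letter, the memo, and the sample with no forced order relative to the report — 5.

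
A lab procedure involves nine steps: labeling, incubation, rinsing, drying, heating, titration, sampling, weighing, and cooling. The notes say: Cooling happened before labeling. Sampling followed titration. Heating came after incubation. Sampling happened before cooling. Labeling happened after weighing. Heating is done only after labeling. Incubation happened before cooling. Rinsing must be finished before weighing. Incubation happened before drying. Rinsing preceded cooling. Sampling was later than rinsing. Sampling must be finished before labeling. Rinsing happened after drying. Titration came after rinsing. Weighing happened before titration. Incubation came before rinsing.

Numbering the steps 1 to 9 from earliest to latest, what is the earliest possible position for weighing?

4

Drying, incubation, and rinsing must all come before weighing — 3 forced predecessors.
Nothing else is forced ahead of weighing, so its earliest slot is position 3 + 1 = 4.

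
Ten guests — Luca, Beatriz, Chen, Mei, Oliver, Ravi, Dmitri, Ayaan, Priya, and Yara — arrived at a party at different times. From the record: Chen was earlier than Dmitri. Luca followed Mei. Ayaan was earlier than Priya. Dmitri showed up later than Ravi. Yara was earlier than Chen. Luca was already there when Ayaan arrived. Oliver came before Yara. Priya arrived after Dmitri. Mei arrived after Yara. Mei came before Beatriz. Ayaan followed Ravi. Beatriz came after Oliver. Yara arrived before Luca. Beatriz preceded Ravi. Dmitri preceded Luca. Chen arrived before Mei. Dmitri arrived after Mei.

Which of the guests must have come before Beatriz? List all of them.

Chen, Mei, Oliver, Yara

Directly stated before Beatriz: Mei and Oliver.
Chen reaches Beatriz via Chen → Mei → Beatriz.
Yara reaches Beatriz via Yara → Mei → Beatriz.
No chain forces Dmitri (or any of the others) ahead of Beatriz.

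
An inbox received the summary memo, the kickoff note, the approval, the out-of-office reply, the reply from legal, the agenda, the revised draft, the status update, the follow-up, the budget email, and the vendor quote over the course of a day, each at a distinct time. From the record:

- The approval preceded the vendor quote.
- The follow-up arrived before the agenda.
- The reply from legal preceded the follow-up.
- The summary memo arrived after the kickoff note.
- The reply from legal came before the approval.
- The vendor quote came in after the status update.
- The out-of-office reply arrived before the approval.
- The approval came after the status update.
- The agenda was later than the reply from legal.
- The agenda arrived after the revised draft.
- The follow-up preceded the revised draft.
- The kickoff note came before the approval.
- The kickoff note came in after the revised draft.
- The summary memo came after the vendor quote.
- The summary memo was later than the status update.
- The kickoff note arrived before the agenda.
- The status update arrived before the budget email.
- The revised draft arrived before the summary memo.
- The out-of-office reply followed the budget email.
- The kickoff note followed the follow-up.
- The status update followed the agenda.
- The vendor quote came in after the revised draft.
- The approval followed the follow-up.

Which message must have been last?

the summary memo

Every other message has a chain of constraints placing it before the summary memo, so the summary memo is last.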